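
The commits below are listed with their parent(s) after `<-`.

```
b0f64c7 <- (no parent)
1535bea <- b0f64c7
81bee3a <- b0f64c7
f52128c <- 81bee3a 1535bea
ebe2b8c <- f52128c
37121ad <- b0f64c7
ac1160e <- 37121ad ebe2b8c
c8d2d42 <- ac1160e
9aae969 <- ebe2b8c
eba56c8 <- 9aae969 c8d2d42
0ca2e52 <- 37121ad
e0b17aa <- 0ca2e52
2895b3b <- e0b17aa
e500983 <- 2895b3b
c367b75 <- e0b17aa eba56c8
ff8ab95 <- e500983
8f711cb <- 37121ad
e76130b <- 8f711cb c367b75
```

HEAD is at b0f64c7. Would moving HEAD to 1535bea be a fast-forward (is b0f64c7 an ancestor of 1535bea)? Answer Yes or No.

Yes

A fast-forward from b0f64c7 to 1535bea is possible iff b0f64c7 is an ancestor of 1535bea.
Ancestors of 1535bea: {1535bea, b0f64c7}.
b0f64c7 is among them, so fast-forward is possible.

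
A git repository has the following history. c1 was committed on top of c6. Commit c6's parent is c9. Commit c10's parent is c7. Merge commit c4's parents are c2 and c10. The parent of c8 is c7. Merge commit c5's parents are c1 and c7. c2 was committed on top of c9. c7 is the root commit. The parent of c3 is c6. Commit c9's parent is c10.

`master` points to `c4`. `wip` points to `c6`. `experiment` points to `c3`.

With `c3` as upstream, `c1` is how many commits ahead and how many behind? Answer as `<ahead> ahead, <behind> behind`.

Reachable from c1: {c1, c10, c6, c7, c9}.
Reachable from c3: {c10, c3, c6, c7, c9}.
Only in c1's history (ahead): {c1} — 1.
Only in c3's history (behind): {c3} — 1.

1 ahead, 1 behind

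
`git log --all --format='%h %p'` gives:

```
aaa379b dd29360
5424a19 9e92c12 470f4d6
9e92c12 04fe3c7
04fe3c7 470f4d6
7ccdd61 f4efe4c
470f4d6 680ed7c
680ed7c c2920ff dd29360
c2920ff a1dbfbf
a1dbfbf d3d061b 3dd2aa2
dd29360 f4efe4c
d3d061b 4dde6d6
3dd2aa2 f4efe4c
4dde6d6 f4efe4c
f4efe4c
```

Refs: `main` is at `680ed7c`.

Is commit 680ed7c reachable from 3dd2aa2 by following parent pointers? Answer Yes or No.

Ancestors of 3dd2aa2: {3dd2aa2, f4efe4c}.
680ed7c is not in that set, so it is not an ancestor of 3dd2aa2.

No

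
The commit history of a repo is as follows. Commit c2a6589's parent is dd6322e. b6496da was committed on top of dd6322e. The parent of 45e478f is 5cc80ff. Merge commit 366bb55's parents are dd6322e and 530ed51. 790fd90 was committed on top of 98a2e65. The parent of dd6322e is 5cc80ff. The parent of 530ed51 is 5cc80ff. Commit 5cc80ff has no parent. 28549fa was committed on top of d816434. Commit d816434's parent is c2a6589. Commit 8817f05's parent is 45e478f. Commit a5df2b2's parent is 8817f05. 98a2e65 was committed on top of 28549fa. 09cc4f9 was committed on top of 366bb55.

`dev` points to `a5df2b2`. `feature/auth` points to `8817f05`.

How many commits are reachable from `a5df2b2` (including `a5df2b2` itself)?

4

Walking parent pointers from a5df2b2: reachable set = {45e478f, 5cc80ff, 8817f05, a5df2b2}.
That is 4 commits.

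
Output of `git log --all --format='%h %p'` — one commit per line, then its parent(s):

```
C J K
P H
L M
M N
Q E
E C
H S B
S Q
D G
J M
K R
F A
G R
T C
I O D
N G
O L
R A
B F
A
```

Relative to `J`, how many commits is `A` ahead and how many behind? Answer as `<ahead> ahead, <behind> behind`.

Reachable from A: {A}.
Reachable from J: {A, G, J, M, N, R}.
Only in A's history (ahead): {} — 0.
Only in J's history (behind): {G, J, M, N, R} — 5.

0 ahead, 5 behind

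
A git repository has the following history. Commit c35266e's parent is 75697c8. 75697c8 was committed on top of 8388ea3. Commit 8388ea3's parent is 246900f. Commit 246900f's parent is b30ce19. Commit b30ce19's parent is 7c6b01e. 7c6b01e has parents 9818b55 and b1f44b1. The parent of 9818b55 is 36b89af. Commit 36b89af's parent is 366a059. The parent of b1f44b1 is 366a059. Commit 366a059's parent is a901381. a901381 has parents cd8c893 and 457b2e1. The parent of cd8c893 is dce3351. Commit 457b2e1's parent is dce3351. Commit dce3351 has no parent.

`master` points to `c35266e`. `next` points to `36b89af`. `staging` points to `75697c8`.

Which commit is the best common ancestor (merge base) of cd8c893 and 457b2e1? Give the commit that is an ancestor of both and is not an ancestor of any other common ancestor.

dce3351

Ancestors of cd8c893: {cd8c893, dce3351}.
Ancestors of 457b2e1: {457b2e1, dce3351}.
Common ancestors: {dce3351}.
The only common ancestor is dce3351, so it is the merge base.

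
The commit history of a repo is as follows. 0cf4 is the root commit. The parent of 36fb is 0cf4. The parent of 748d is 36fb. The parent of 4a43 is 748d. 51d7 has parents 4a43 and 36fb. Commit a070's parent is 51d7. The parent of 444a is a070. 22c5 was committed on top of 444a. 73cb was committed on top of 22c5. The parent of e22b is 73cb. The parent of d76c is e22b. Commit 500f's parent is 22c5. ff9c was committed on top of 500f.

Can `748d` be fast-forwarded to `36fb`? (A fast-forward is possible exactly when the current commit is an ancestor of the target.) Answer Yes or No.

A fast-forward from 748d to 36fb is possible iff 748d is an ancestor of 36fb.
Ancestors of 36fb: {0cf4, 36fb}.
748d is not among them, so fast-forward is not possible.

No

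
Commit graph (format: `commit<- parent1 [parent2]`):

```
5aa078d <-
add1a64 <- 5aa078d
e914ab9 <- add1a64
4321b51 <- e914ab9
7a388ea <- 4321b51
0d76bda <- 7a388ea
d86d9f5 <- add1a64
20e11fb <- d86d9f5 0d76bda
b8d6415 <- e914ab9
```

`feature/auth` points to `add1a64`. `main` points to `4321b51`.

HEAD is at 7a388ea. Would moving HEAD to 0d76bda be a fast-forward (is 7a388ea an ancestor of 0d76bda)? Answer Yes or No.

Yes

A fast-forward from 7a388ea to 0d76bda is possible iff 7a388ea is an ancestor of 0d76bda.
Ancestors of 0d76bda: {0d76bda, 4321b51, 5aa078d, 7a388ea, add1a64, e914ab9}.
7a388ea is among them, so fast-forward is possible.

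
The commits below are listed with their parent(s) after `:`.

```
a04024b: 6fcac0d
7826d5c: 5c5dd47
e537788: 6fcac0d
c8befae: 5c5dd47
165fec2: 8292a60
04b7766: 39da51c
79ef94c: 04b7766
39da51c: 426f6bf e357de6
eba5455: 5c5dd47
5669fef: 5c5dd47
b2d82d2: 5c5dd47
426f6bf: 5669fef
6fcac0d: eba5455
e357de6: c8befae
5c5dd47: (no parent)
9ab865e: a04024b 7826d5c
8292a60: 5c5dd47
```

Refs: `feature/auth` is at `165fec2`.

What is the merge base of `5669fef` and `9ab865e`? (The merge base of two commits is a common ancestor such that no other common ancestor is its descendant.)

Ancestors of 5669fef: {5669fef, 5c5dd47}.
Ancestors of 9ab865e: {5c5dd47, 6fcac0d, 7826d5c, 9ab865e, a04024b, eba5455}.
Common ancestors: {5c5dd47}.
The only common ancestor is 5c5dd47, so it is the merge base.

5c5dd47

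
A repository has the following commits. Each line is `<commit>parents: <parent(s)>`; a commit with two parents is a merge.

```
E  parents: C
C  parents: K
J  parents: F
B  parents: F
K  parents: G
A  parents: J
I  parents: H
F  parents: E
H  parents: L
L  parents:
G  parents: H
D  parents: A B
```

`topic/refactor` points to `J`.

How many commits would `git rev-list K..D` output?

Reachable from D: {A, B, C, D, E, F, G, H, J, K, L}.
Reachable from K: {G, H, K, L}.
In D's history but not K's: {A, B, C, D, E, F, J} — 7 commits.

7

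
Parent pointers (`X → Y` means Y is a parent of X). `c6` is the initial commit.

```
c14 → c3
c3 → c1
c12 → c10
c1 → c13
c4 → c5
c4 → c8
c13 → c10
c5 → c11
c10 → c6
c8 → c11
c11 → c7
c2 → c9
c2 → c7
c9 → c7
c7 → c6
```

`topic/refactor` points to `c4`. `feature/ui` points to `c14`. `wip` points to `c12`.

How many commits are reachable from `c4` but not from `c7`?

4

Reachable from c4: {c11, c4, c5, c6, c7, c8}.
Reachable from c7: {c6, c7}.
In c4's history but not c7's: {c11, c4, c5, c8} — 4 commits.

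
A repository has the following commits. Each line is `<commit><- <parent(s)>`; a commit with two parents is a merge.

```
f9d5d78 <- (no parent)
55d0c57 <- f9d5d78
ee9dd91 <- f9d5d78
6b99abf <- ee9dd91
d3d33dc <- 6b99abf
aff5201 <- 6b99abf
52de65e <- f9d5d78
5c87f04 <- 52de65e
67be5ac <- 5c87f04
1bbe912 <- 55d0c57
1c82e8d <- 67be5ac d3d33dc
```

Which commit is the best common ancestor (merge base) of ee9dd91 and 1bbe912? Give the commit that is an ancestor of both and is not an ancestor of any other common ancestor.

f9d5d78

Ancestors of ee9dd91: {ee9dd91, f9d5d78}.
Ancestors of 1bbe912: {1bbe912, 55d0c57, f9d5d78}.
Common ancestors: {f9d5d78}.
The only common ancestor is f9d5d78, so it is the merge base.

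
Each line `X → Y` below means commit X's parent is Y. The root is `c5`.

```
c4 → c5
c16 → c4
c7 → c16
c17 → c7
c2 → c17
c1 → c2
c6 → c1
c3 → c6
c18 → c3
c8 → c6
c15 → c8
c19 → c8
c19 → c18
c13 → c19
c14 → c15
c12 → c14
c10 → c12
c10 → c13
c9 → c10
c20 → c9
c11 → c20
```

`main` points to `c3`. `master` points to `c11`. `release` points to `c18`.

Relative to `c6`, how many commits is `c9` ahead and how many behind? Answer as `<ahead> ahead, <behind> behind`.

10 ahead, 0 behind

Reachable from c9: {c1, c10, c12, c13, c14, c15, c16, c17, c18, c19, c2, c3, c4, c5, c6, c7, c8, c9}.
Reachable from c6: {c1, c16, c17, c2, c4, c5, c6, c7}.
Only in c9's history (ahead): {c10, c12, c13, c14, c15, c18, c19, c3, c8, c9} — 10.
Only in c6's history (behind): {} — 0.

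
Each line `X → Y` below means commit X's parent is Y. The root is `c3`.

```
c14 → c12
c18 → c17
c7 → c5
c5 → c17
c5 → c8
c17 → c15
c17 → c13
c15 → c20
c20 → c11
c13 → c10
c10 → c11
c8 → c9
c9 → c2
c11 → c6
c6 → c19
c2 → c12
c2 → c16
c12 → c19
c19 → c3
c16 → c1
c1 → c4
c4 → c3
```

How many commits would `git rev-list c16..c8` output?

Reachable from c8: {c1, c12, c16, c19, c2, c3, c4, c8, c9}.
Reachable from c16: {c1, c16, c3, c4}.
In c8's history but not c16's: {c12, c19, c2, c8, c9} — 5 commits.

5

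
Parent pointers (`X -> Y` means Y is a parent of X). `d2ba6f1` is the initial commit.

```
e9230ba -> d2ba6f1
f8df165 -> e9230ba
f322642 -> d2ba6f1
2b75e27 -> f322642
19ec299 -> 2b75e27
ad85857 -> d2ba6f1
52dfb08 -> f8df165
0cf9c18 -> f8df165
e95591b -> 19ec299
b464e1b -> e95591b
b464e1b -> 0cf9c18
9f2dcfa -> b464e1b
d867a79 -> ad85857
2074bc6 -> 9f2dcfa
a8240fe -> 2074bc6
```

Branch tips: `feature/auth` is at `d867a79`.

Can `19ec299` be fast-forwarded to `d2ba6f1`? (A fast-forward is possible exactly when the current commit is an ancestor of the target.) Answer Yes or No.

No

A fast-forward from 19ec299 to d2ba6f1 is possible iff 19ec299 is an ancestor of d2ba6f1.
Ancestors of d2ba6f1: {d2ba6f1}.
19ec299 is not among them, so fast-forward is not possible.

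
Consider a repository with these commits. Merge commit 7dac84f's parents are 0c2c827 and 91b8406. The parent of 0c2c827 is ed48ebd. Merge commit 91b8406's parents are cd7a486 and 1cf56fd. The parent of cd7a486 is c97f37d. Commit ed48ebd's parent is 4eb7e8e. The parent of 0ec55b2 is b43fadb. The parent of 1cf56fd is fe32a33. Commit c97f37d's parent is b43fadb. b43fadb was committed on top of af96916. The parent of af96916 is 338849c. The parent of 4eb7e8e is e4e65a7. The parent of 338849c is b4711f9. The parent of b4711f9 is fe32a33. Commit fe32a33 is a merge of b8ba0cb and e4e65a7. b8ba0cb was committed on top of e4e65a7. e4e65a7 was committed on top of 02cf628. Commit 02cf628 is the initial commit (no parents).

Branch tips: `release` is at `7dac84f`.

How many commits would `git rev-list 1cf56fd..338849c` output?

2

Reachable from 338849c: {02cf628, 338849c, b4711f9, b8ba0cb, e4e65a7, fe32a33}.
Reachable from 1cf56fd: {02cf628, 1cf56fd, b8ba0cb, e4e65a7, fe32a33}.
In 338849c's history but not 1cf56fd's: {338849c, b4711f9} — 2 commits.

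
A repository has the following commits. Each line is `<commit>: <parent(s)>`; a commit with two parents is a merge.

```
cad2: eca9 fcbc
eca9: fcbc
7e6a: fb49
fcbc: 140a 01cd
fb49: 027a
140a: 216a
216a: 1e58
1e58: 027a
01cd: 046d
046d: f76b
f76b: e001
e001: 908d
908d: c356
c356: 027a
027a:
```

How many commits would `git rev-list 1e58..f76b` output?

Reachable from f76b: {027a, 908d, c356, e001, f76b}.
Reachable from 1e58: {027a, 1e58}.
In f76b's history but not 1e58's: {908d, c356, e001, f76b} — 4 commits.

4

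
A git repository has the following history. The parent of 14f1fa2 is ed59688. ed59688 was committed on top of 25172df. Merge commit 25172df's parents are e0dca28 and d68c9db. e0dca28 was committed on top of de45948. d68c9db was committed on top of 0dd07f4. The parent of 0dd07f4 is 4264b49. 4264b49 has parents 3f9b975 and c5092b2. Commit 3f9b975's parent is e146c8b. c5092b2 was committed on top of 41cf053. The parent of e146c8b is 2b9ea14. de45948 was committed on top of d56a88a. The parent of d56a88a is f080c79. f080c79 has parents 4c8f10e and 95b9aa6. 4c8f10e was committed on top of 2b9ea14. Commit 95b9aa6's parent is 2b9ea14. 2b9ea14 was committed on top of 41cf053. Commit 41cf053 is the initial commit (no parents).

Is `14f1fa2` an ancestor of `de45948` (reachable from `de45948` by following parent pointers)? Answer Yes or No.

No

Ancestors of de45948: {2b9ea14, 41cf053, 4c8f10e, 95b9aa6, d56a88a, de45948, f080c79}.
14f1fa2 is not in that set, so it is not an ancestor of de45948.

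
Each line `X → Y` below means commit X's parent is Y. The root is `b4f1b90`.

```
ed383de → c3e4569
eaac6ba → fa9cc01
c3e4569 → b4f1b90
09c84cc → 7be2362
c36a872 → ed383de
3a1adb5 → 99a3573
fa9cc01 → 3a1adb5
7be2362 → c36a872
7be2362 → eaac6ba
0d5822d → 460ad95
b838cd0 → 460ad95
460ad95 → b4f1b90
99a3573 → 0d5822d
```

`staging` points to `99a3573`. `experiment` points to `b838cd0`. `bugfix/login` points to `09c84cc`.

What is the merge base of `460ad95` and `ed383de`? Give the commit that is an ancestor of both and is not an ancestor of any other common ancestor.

b4f1b90

Ancestors of 460ad95: {460ad95, b4f1b90}.
Ancestors of ed383de: {b4f1b90, c3e4569, ed383de}.
Common ancestors: {b4f1b90}.
The only common ancestor is b4f1b90, so it is the merge base.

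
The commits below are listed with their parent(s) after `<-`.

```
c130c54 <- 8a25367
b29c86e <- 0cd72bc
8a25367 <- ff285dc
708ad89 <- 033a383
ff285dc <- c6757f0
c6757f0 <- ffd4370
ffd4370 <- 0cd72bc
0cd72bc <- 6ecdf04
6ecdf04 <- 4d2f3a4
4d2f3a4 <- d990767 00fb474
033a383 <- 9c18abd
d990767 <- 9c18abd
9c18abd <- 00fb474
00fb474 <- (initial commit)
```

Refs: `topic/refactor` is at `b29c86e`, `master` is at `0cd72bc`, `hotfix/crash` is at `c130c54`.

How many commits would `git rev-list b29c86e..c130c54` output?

5

Reachable from c130c54: {00fb474, 0cd72bc, 4d2f3a4, 6ecdf04, 8a25367, 9c18abd, c130c54, c6757f0, d990767, ff285dc, ffd4370}.
Reachable from b29c86e: {00fb474, 0cd72bc, 4d2f3a4, 6ecdf04, 9c18abd, b29c86e, d990767}.
In c130c54's history but not b29c86e's: {8a25367, c130c54, c6757f0, ff285dc, ffd4370} — 5 commits.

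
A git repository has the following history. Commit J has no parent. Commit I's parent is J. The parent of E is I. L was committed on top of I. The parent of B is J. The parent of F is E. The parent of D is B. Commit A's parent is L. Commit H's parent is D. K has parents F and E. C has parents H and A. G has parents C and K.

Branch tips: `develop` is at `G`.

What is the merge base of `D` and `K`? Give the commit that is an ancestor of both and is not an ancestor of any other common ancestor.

J

Ancestors of D: {B, D, J}.
Ancestors of K: {E, F, I, J, K}.
Common ancestors: {J}.
The only common ancestor is J, so it is the merge base.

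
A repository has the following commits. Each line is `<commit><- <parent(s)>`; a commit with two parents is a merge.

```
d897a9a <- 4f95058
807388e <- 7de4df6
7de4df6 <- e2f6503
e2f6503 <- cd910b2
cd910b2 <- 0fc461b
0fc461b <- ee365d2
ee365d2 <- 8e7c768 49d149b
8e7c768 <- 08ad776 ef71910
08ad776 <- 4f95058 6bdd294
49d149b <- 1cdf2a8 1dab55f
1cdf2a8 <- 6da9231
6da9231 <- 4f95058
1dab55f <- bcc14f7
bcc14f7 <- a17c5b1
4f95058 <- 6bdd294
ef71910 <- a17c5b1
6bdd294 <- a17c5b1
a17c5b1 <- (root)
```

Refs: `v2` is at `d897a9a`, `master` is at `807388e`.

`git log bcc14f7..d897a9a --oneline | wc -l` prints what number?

3

Reachable from d897a9a: {4f95058, 6bdd294, a17c5b1, d897a9a}.
Reachable from bcc14f7: {a17c5b1, bcc14f7}.
In d897a9a's history but not bcc14f7's: {4f95058, 6bdd294, d897a9a} — 3 commits.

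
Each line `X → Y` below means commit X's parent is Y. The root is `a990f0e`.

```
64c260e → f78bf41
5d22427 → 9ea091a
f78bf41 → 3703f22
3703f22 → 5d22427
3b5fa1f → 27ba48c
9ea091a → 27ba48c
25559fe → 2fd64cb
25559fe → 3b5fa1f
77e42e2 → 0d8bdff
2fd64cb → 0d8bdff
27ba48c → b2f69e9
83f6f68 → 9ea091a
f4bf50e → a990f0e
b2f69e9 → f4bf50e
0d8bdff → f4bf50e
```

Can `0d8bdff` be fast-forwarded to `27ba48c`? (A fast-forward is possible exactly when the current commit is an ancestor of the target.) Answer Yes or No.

A fast-forward from 0d8bdff to 27ba48c is possible iff 0d8bdff is an ancestor of 27ba48c.
Ancestors of 27ba48c: {27ba48c, a990f0e, b2f69e9, f4bf50e}.
0d8bdff is not among them, so fast-forward is not possible.

No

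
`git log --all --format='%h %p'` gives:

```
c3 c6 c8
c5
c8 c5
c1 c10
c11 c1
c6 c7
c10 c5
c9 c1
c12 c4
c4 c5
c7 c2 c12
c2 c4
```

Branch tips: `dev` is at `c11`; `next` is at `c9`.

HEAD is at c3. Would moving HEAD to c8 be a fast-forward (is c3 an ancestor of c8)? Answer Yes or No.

A fast-forward from c3 to c8 is possible iff c3 is an ancestor of c8.
Ancestors of c8: {c5, c8}.
c3 is not among them, so fast-forward is not possible.

No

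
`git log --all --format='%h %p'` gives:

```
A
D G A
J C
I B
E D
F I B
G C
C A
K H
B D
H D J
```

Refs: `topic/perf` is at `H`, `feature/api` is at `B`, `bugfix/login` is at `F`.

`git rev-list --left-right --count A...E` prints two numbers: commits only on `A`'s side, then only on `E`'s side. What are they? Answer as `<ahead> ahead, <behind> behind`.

Reachable from A: {A}.
Reachable from E: {A, C, D, E, G}.
Only in A's history (ahead): {} — 0.
Only in E's history (behind): {C, D, E, G} — 4.

0 ahead, 4 behind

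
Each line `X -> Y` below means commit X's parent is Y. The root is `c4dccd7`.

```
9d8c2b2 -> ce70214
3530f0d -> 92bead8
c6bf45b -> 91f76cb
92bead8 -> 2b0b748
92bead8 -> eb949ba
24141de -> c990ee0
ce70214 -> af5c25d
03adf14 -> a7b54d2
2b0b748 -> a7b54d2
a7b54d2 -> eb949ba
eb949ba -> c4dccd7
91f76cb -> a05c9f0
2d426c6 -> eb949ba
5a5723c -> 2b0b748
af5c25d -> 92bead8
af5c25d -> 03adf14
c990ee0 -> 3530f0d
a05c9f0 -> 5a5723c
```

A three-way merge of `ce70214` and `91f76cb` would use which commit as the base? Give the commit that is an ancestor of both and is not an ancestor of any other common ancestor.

2b0b748

Ancestors of ce70214: {03adf14, 2b0b748, 92bead8, a7b54d2, af5c25d, c4dccd7, ce70214, eb949ba}.
Ancestors of 91f76cb: {2b0b748, 5a5723c, 91f76cb, a05c9f0, a7b54d2, c4dccd7, eb949ba}.
Common ancestors: {2b0b748, a7b54d2, c4dccd7, eb949ba}.
Among these, 2b0b748 is not an ancestor of any other common ancestor — it is the merge base.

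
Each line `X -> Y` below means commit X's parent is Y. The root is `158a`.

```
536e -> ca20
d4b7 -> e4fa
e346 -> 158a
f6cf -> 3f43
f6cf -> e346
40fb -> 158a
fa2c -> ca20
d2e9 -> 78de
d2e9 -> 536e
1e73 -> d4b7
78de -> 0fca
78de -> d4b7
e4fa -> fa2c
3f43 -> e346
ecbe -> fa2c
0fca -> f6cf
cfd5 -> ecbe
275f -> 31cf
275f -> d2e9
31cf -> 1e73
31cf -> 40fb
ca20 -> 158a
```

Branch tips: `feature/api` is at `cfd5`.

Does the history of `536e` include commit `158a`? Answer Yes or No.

Ancestors of 536e (commits reachable by following parents): {158a, 536e, ca20}.
158a is in that set, so it is an ancestor of 536e.

Yes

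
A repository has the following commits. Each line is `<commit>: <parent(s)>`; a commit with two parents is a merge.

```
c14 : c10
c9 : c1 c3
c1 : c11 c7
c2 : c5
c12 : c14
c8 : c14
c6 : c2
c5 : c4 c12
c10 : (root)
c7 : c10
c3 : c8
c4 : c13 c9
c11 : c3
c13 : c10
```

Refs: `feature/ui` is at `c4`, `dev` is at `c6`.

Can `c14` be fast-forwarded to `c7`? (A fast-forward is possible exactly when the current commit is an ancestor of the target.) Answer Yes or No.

No

A fast-forward from c14 to c7 is possible iff c14 is an ancestor of c7.
Ancestors of c7: {c10, c7}.
c14 is not among them, so fast-forward is not possible.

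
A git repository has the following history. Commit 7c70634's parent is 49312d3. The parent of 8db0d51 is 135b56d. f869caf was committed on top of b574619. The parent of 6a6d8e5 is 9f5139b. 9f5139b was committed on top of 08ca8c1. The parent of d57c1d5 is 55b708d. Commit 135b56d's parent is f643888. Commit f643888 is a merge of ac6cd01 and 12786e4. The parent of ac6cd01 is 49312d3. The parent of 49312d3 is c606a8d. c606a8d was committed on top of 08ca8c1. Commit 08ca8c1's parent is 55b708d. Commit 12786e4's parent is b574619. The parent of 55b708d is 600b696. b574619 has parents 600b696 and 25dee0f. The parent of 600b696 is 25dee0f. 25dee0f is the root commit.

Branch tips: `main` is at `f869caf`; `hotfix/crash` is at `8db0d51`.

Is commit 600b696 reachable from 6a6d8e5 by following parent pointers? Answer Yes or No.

Ancestors of 6a6d8e5 (commits reachable by following parents): {08ca8c1, 25dee0f, 55b708d, 600b696, 6a6d8e5, 9f5139b}.
600b696 is in that set, so it is an ancestor of 6a6d8e5.

Yes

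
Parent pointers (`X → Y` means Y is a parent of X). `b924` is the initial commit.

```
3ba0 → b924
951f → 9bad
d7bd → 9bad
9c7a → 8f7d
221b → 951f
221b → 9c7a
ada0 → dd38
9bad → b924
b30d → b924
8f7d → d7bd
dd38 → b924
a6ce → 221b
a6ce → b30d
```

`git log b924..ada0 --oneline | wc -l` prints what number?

2

Reachable from ada0: {ada0, b924, dd38}.
Reachable from b924: {b924}.
In ada0's history but not b924's: {ada0, dd38} — 2 commits.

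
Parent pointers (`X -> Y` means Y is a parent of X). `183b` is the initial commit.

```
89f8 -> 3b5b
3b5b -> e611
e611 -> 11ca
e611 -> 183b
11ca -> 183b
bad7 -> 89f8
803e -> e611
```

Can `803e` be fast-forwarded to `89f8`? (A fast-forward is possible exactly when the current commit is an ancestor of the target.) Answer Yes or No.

A fast-forward from 803e to 89f8 is possible iff 803e is an ancestor of 89f8.
Ancestors of 89f8: {11ca, 183b, 3b5b, 89f8, e611}.
803e is not among them, so fast-forward is not possible.

No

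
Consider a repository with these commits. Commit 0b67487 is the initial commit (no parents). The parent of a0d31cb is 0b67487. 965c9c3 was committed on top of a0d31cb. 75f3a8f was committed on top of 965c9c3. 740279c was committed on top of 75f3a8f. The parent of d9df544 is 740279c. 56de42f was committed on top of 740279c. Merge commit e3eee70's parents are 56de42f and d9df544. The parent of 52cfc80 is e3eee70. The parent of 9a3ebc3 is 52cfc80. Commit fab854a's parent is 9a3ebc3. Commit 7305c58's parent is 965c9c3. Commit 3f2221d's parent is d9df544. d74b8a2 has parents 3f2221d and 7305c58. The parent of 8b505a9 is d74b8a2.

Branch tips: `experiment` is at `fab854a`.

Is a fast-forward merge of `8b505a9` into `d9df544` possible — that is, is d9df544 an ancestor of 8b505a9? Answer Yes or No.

Yes

A fast-forward from d9df544 to 8b505a9 is possible iff d9df544 is an ancestor of 8b505a9.
Ancestors of 8b505a9: {0b67487, 3f2221d, 7305c58, 740279c, 75f3a8f, 8b505a9, 965c9c3, a0d31cb, d74b8a2, d9df544}.
d9df544 is among them, so fast-forward is possible.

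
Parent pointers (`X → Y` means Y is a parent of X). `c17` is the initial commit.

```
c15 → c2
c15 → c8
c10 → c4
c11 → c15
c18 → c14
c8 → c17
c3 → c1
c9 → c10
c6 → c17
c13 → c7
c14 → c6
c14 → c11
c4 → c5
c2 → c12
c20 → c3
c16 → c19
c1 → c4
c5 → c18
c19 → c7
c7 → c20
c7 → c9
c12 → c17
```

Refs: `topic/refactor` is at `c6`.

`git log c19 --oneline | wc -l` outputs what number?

Walking parent pointers from c19: reachable set = {c1, c10, c11, c12, c14, c15, c17, c18, c19, c2, c20, c3, c4, c5, c6, c7, c8, c9}.
That is 18 commits.

18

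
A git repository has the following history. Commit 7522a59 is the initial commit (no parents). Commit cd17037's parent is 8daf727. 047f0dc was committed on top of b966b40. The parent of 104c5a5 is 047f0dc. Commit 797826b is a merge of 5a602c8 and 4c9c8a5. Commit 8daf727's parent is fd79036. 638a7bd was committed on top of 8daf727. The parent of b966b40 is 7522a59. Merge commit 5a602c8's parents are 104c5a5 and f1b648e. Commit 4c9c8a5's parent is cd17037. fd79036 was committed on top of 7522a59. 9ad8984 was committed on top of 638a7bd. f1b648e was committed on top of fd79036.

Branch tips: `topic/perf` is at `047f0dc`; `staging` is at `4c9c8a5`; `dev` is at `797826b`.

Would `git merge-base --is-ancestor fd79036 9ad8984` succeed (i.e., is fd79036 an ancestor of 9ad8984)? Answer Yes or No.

Ancestors of 9ad8984 (commits reachable by following parents): {638a7bd, 7522a59, 8daf727, 9ad8984, fd79036}.
fd79036 is in that set, so it is an ancestor of 9ad8984.

Yes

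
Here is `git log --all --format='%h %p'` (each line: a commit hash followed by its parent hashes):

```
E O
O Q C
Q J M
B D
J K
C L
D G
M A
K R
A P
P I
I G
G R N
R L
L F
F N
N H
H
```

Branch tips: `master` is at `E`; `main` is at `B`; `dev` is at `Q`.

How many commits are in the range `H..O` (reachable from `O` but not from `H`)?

14

Reachable from O: {A, C, F, G, H, I, J, K, L, M, N, O, P, Q, R}.
Reachable from H: {H}.
In O's history but not H's: {A, C, F, G, I, J, K, L, M, N, O, P, Q, R} — 14 commits.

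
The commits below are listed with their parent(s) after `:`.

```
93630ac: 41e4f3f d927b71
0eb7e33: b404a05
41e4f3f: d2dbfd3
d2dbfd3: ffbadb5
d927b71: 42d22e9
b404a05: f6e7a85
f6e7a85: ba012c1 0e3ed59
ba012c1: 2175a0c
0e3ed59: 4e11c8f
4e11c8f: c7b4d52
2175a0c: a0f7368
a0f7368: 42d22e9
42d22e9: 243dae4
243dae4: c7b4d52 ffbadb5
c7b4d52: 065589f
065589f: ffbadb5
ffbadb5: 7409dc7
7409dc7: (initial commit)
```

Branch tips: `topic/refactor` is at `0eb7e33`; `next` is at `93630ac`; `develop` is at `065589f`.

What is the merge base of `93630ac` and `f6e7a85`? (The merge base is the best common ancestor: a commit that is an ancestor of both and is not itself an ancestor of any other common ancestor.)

42d22e9

Ancestors of 93630ac: {065589f, 243dae4, 41e4f3f, 42d22e9, 7409dc7, 93630ac, c7b4d52, d2dbfd3, d927b71, ffbadb5}.
Ancestors of f6e7a85: {065589f, 0e3ed59, 2175a0c, 243dae4, 42d22e9, 4e11c8f, 7409dc7, a0f7368, ba012c1, c7b4d52, f6e7a85, ffbadb5}.
Common ancestors: {065589f, 243dae4, 42d22e9, 7409dc7, c7b4d52, ffbadb5}.
Among these, 42d22e9 is not an ancestor of any other common ancestor — it is the merge base.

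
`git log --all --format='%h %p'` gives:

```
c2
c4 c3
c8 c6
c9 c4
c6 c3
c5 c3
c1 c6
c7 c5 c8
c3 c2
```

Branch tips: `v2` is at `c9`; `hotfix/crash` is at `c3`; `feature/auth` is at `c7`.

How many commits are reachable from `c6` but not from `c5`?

1

Reachable from c6: {c2, c3, c6}.
Reachable from c5: {c2, c3, c5}.
In c6's history but not c5's: {c6} — 1 commit.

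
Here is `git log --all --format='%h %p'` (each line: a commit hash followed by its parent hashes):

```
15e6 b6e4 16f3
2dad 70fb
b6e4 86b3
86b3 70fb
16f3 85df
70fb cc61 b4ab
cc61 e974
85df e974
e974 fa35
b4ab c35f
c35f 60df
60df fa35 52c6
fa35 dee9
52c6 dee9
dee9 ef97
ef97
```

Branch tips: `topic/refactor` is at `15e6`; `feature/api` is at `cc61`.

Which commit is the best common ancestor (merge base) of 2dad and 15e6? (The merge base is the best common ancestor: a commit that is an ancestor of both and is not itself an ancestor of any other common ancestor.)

Ancestors of 2dad: {2dad, 52c6, 60df, 70fb, b4ab, c35f, cc61, dee9, e974, ef97, fa35}.
Ancestors of 15e6: {15e6, 16f3, 52c6, 60df, 70fb, 85df, 86b3, b4ab, b6e4, c35f, cc61, dee9, e974, ef97, fa35}.
Common ancestors: {52c6, 60df, 70fb, b4ab, c35f, cc61, dee9, e974, ef97, fa35}.
Among these, 70fb is not an ancestor of any other common ancestor — it is the merge base.

70fb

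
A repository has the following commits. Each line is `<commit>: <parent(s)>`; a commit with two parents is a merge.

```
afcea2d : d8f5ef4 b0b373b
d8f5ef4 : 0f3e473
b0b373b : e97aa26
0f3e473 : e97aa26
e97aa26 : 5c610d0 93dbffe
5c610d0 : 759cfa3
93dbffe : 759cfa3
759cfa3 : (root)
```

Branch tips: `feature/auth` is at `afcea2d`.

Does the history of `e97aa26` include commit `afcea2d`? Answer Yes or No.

Ancestors of e97aa26: {5c610d0, 759cfa3, 93dbffe, e97aa26}.
afcea2d is not in that set, so it is not an ancestor of e97aa26.

No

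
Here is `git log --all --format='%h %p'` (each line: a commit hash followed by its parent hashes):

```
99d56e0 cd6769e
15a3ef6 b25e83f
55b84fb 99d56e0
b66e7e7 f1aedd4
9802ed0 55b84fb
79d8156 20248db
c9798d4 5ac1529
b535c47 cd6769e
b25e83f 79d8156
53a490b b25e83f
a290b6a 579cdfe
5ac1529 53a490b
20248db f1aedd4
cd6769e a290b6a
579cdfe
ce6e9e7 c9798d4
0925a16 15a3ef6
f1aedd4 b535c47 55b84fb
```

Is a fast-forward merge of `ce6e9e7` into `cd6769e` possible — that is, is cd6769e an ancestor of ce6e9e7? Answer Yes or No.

A fast-forward from cd6769e to ce6e9e7 is possible iff cd6769e is an ancestor of ce6e9e7.
Ancestors of ce6e9e7: {20248db, 53a490b, 55b84fb, 579cdfe, 5ac1529, 79d8156, 99d56e0, a290b6a, b25e83f, b535c47, c9798d4, cd6769e, ce6e9e7, f1aedd4}.
cd6769e is among them, so fast-forward is possible.

Yes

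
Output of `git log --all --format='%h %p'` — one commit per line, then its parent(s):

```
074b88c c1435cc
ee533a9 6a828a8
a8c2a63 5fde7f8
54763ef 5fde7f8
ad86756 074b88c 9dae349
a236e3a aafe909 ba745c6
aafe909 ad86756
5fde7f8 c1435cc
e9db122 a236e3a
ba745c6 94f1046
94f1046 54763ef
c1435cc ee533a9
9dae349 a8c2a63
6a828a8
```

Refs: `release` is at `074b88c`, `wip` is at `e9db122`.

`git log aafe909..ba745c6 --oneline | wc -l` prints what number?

Reachable from ba745c6: {54763ef, 5fde7f8, 6a828a8, 94f1046, ba745c6, c1435cc, ee533a9}.
Reachable from aafe909: {074b88c, 5fde7f8, 6a828a8, 9dae349, a8c2a63, aafe909, ad86756, c1435cc, ee533a9}.
In ba745c6's history but not aafe909's: {54763ef, 94f1046, ba745c6} — 3 commits.

3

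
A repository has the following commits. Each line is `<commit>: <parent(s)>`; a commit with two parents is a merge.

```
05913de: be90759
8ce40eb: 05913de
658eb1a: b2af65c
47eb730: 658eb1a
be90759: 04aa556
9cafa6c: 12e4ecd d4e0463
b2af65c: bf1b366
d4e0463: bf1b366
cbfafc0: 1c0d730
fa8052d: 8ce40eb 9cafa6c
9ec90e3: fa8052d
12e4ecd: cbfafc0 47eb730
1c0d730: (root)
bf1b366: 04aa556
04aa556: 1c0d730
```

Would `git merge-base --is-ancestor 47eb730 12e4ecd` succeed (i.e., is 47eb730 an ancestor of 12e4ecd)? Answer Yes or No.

Ancestors of 12e4ecd (commits reachable by following parents): {04aa556, 12e4ecd, 1c0d730, 47eb730, 658eb1a, b2af65c, bf1b366, cbfafc0}.
47eb730 is in that set, so it is an ancestor of 12e4ecd.

Yes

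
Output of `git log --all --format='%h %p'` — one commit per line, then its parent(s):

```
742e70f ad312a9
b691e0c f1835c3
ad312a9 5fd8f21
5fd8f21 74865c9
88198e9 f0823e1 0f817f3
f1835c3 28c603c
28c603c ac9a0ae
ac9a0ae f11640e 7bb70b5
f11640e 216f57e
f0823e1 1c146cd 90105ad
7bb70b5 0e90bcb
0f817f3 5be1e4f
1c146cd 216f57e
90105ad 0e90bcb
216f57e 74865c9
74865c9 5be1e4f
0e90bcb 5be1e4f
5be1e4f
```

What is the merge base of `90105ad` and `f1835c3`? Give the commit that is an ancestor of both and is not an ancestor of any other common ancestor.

Ancestors of 90105ad: {0e90bcb, 5be1e4f, 90105ad}.
Ancestors of f1835c3: {0e90bcb, 216f57e, 28c603c, 5be1e4f, 74865c9, 7bb70b5, ac9a0ae, f11640e, f1835c3}.
Common ancestors: {0e90bcb, 5be1e4f}.
Among these, 0e90bcb is not an ancestor of any other common ancestor — it is the merge base.

0e90bcb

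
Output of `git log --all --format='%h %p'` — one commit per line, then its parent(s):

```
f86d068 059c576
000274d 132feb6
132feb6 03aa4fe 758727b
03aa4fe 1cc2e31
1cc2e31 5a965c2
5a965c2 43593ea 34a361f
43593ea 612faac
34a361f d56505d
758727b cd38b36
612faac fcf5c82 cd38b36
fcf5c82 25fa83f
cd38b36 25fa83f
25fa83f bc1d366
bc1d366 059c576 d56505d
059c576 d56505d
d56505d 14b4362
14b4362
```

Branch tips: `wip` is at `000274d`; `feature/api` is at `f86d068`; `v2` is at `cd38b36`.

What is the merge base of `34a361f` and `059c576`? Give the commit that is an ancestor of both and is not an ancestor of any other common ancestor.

d56505d

Ancestors of 34a361f: {14b4362, 34a361f, d56505d}.
Ancestors of 059c576: {059c576, 14b4362, d56505d}.
Common ancestors: {14b4362, d56505d}.
Among these, d56505d is not an ancestor of any other common ancestor — it is the merge base.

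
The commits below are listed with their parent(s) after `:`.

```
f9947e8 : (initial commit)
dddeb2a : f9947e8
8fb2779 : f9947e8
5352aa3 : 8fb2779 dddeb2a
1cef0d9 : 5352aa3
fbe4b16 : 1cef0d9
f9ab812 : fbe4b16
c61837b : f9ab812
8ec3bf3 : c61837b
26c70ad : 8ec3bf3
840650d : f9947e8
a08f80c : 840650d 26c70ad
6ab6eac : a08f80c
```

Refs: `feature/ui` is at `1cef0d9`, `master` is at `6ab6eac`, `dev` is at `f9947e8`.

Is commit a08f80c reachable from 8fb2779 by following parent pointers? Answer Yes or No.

No

Ancestors of 8fb2779: {8fb2779, f9947e8}.
a08f80c is not in that set, so it is not an ancestor of 8fb2779.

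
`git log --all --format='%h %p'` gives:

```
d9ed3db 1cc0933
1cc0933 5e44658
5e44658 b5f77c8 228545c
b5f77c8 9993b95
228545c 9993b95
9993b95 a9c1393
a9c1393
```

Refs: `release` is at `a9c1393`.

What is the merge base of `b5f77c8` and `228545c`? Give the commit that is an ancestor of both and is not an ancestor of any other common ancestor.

Ancestors of b5f77c8: {9993b95, a9c1393, b5f77c8}.
Ancestors of 228545c: {228545c, 9993b95, a9c1393}.
Common ancestors: {9993b95, a9c1393}.
Among these, 9993b95 is not an ancestor of any other common ancestor — it is the merge base.

9993b95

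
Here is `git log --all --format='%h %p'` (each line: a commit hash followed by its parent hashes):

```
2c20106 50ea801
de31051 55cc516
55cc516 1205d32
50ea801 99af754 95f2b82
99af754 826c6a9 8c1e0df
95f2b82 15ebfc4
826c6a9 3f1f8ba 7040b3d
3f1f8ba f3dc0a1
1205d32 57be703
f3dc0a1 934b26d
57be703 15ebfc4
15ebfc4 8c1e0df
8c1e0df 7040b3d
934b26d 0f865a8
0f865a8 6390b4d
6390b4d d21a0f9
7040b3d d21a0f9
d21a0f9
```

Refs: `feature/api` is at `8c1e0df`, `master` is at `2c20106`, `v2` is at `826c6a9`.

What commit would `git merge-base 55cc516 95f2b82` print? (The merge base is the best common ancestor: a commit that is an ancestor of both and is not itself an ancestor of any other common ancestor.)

15ebfc4

Ancestors of 55cc516: {1205d32, 15ebfc4, 55cc516, 57be703, 7040b3d, 8c1e0df, d21a0f9}.
Ancestors of 95f2b82: {15ebfc4, 7040b3d, 8c1e0df, 95f2b82, d21a0f9}.
Common ancestors: {15ebfc4, 7040b3d, 8c1e0df, d21a0f9}.
Among these, 15ebfc4 is not an ancestor of any other common ancestor — it is the merge base.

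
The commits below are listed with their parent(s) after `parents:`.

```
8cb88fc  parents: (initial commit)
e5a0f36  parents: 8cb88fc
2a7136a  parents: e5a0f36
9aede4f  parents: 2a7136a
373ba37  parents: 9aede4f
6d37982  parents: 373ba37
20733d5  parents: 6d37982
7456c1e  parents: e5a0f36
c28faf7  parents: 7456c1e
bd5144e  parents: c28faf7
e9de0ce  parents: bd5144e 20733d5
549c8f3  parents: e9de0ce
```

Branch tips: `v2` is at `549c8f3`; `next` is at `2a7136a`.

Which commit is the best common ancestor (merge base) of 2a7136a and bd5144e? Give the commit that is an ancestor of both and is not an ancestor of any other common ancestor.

Ancestors of 2a7136a: {2a7136a, 8cb88fc, e5a0f36}.
Ancestors of bd5144e: {7456c1e, 8cb88fc, bd5144e, c28faf7, e5a0f36}.
Common ancestors: {8cb88fc, e5a0f36}.
Among these, e5a0f36 is not an ancestor of any other common ancestor — it is the merge base.

e5a0f36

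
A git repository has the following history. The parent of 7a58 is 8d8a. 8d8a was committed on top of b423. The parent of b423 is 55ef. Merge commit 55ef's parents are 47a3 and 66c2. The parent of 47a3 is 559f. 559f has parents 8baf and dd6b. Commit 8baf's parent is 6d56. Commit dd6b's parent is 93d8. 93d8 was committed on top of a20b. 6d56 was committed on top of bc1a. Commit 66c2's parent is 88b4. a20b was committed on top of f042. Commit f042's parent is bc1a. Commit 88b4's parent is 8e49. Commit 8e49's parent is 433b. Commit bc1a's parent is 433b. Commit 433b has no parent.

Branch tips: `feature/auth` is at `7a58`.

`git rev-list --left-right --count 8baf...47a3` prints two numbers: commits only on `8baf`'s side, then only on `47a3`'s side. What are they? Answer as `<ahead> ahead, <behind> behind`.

Reachable from 8baf: {433b, 6d56, 8baf, bc1a}.
Reachable from 47a3: {433b, 47a3, 559f, 6d56, 8baf, 93d8, a20b, bc1a, dd6b, f042}.
Only in 8baf's history (ahead): {} — 0.
Only in 47a3's history (behind): {47a3, 559f, 93d8, a20b, dd6b, f042} — 6.

0 ahead, 6 behind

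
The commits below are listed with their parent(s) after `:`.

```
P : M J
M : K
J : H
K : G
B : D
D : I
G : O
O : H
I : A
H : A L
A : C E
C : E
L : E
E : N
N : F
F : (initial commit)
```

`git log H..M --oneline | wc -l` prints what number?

Reachable from M: {A, C, E, F, G, H, K, L, M, N, O}.
Reachable from H: {A, C, E, F, H, L, N}.
In M's history but not H's: {G, K, M, O} — 4 commits.

4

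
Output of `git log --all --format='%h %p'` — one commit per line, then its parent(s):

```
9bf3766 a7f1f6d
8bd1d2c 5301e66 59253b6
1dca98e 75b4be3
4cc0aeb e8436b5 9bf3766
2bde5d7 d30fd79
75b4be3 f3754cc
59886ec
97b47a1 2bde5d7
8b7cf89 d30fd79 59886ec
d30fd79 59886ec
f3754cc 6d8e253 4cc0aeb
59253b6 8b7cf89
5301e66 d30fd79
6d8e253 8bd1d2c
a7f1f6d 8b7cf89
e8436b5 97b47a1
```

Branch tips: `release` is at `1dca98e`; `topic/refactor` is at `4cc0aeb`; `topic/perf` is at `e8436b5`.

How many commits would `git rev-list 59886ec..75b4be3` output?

14

Reachable from 75b4be3: {2bde5d7, 4cc0aeb, 5301e66, 59253b6, 59886ec, 6d8e253, 75b4be3, 8b7cf89, 8bd1d2c, 97b47a1, 9bf3766, a7f1f6d, d30fd79, e8436b5, f3754cc}.
Reachable from 59886ec: {59886ec}.
In 75b4be3's history but not 59886ec's: {2bde5d7, 4cc0aeb, 5301e66, 59253b6, 6d8e253, 75b4be3, 8b7cf89, 8bd1d2c, 97b47a1, 9bf3766, a7f1f6d, d30fd79, e8436b5, f3754cc} — 14 commits.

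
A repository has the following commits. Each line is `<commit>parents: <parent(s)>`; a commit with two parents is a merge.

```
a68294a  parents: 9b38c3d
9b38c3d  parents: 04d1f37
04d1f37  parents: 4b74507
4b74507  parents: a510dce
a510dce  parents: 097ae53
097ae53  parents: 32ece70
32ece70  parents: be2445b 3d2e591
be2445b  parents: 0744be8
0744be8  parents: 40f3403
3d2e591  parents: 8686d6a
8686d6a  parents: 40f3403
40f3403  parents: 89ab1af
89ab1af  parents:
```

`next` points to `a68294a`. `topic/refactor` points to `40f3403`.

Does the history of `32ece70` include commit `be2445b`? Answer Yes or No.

Yes

Ancestors of 32ece70 (commits reachable by following parents): {0744be8, 32ece70, 3d2e591, 40f3403, 8686d6a, 89ab1af, be2445b}.
be2445b is in that set, so it is an ancestor of 32ece70.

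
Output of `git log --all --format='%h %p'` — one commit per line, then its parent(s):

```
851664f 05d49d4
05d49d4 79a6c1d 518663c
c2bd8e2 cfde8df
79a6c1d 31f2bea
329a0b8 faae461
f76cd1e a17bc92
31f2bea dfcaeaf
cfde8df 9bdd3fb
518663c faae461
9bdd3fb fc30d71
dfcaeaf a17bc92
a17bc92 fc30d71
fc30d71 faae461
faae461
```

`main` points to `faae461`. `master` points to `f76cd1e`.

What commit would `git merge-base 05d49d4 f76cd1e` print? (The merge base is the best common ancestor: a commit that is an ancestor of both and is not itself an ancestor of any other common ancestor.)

Ancestors of 05d49d4: {05d49d4, 31f2bea, 518663c, 79a6c1d, a17bc92, dfcaeaf, faae461, fc30d71}.
Ancestors of f76cd1e: {a17bc92, f76cd1e, faae461, fc30d71}.
Common ancestors: {a17bc92, faae461, fc30d71}.
Among these, a17bc92 is not an ancestor of any other common ancestor — it is the merge base.

a17bc92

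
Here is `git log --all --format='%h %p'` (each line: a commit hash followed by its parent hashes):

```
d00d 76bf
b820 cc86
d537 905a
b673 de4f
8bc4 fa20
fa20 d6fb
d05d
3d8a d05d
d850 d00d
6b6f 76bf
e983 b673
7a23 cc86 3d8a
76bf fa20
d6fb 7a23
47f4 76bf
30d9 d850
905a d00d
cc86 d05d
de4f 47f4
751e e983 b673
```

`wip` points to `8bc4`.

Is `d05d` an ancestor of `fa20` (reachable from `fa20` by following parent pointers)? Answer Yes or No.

Yes

Ancestors of fa20 (commits reachable by following parents): {3d8a, 7a23, cc86, d05d, d6fb, fa20}.
d05d is in that set, so it is an ancestor of fa20.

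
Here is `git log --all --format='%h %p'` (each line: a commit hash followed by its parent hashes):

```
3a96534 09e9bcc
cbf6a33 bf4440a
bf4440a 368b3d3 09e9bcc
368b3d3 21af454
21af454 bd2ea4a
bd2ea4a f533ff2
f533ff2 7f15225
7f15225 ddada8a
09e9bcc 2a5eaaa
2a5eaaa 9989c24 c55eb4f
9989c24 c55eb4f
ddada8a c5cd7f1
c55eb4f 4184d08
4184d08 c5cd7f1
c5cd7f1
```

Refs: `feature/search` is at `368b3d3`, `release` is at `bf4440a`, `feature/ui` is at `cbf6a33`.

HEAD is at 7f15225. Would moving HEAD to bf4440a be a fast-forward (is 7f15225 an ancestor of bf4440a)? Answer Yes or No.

A fast-forward from 7f15225 to bf4440a is possible iff 7f15225 is an ancestor of bf4440a.
Ancestors of bf4440a: {09e9bcc, 21af454, 2a5eaaa, 368b3d3, 4184d08, 7f15225, 9989c24, bd2ea4a, bf4440a, c55eb4f, c5cd7f1, ddada8a, f533ff2}.
7f15225 is among them, so fast-forward is possible.

Yes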